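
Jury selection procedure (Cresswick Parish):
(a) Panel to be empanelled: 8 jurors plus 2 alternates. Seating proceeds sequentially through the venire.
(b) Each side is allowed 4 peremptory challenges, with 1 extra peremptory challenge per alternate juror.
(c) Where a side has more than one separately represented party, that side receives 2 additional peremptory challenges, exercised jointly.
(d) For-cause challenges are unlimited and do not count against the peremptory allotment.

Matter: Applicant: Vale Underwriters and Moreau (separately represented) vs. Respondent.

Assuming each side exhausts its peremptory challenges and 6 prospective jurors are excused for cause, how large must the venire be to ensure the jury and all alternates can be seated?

30

Seats to fill: 8 + 2 alternates = 10.
Peremptories — Applicant: 4 + 1×2 + 2 = 8; Respondent: 4 + 1×2 = 6; total 14.
For-cause removals: 6.
Minimum venire: 10 + 14 + 6 = 30.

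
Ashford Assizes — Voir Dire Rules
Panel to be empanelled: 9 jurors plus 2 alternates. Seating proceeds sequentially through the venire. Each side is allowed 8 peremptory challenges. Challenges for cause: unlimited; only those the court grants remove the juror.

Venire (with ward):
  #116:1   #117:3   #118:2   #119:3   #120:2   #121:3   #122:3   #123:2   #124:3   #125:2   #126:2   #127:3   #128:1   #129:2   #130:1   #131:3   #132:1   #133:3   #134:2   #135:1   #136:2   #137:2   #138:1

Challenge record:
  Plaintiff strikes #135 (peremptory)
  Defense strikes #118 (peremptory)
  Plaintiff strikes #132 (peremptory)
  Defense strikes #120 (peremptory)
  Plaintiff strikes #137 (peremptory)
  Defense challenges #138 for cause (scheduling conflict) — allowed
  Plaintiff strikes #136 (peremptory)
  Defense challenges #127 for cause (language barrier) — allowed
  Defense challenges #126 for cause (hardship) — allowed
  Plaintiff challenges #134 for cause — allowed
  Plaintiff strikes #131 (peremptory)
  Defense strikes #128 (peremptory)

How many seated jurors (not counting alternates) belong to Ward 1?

Removed: #118, #120, #126, #127, #128, #131, #132, #134, #135, #136, #137, #138.
Seated jurors 1–9: #116, #117, #119, #121, #122, #123, #124, #125, #129 (alternates #130, #133 not counted).
Of those, in Ward 1: #116 → 1.

1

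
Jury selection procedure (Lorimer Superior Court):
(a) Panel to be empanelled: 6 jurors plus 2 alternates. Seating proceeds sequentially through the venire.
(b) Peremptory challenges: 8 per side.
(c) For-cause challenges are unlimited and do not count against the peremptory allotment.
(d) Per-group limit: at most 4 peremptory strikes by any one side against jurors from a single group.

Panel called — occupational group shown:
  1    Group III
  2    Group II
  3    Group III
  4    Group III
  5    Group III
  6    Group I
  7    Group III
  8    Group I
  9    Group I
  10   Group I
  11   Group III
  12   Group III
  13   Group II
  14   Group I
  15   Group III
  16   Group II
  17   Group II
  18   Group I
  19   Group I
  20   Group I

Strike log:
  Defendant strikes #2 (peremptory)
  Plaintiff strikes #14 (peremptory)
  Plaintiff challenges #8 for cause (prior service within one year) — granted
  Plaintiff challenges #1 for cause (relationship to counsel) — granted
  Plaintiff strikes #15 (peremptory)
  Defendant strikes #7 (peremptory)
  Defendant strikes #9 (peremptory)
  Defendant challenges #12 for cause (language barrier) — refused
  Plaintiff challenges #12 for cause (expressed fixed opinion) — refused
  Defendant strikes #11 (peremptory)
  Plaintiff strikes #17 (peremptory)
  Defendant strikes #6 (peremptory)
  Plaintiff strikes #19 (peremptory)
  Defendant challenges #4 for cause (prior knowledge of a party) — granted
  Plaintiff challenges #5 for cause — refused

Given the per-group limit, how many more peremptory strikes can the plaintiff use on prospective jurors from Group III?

Plaintiff peremptories so far: #14, #15, #17, #19 — 4 of 8 used, 4 left overall.
Against Group III: #15 — 1 used; per-group cap 4 leaves 3.
Binding limit: min(4, 3) = 3.

3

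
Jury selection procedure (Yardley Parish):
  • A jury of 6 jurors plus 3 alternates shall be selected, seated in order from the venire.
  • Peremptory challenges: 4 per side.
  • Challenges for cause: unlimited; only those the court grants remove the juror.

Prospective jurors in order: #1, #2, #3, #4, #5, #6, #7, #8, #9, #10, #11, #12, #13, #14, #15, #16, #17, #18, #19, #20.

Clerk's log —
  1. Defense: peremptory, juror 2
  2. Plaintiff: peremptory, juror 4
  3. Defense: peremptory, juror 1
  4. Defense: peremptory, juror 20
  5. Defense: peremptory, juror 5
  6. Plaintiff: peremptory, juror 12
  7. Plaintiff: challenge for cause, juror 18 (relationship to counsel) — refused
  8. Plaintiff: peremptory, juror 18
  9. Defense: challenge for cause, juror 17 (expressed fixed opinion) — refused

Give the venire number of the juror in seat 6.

10

Removed: #1, #2, #4, #5, #12, #18, #20. (#17 stays — for-cause denied.)
Filling seats in venire order through position 6: #3, #6, #7, #8, #9, #10.
So seat 6 is #10.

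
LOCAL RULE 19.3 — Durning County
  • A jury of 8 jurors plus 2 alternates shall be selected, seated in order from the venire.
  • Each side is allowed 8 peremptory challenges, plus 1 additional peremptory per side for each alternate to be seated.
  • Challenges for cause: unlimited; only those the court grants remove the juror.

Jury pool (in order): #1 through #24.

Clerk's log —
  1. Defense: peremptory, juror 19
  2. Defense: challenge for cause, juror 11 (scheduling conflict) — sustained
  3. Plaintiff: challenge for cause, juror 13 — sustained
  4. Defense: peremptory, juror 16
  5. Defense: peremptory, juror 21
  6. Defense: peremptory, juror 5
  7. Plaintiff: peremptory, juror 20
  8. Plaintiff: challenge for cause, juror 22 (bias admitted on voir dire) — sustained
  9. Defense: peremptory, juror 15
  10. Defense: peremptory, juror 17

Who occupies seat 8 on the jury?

9

Removed: #5, #11, #13, #15, #16, #17, #19, #20, #21, #22.
Seating in order: seats 1–8 → #1, #2, #3, #4, #6, #7, #8, #9; alternates → #10, #12.
So seat 8 is #9.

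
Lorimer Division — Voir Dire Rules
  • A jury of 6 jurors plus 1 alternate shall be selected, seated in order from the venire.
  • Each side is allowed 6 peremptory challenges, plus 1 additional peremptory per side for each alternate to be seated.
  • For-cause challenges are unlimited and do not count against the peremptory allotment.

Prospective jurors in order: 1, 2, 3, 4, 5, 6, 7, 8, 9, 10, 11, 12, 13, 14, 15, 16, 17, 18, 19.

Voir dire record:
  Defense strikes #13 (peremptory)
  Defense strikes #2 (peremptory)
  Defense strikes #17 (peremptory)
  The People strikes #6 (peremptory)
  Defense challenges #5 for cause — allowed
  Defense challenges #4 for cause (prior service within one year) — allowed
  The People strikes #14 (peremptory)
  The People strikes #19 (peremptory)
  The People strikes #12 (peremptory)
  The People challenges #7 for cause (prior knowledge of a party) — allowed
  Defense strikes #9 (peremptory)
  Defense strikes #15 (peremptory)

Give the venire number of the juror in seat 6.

Removed: #2, #4, #5, #6, #7, #9, #12, #13, #14, #15, #17, #19.
Seating in order: seats 1–6 → #1, #3, #8, #10, #11, #16; alternates → #18.
So seat 6 is #16.

16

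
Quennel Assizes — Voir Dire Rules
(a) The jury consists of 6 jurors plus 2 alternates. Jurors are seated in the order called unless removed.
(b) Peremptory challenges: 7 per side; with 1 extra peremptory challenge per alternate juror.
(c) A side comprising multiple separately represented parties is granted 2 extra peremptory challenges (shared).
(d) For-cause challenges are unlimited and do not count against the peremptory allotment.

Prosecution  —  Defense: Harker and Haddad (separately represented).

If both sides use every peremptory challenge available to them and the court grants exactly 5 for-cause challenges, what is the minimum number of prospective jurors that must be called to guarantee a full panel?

33

Seats to fill: 6 + 2 alternates = 8.
Peremptories — Prosecution: 7 + 1×2 = 9; Defense: 7 + 1×2 + 2 = 11; total 20.
For-cause removals: 5.
Minimum venire: 8 + 20 + 5 = 33.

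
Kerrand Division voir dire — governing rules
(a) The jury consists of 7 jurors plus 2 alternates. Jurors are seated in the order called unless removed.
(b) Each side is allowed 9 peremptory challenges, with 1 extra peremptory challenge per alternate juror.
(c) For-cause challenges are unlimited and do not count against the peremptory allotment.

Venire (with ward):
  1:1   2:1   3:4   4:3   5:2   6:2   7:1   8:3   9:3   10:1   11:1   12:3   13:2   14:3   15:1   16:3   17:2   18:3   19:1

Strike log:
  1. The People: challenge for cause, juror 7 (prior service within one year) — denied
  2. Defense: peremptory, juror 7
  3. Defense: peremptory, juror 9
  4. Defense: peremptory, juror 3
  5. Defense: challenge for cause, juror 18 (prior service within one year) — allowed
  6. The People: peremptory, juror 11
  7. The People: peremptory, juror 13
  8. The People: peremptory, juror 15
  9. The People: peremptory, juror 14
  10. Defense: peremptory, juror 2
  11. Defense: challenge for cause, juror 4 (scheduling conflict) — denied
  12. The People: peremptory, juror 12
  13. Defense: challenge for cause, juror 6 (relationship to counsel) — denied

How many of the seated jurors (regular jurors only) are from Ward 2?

Removed: #2, #3, #7, #9, #11, #12, #13, #14, #15, #18.
Seated jurors 1–7: #1, #4, #5, #6, #8, #10, #16 (alternates #17, #19 not counted).
Of those, in Ward 2: #5, #6 → 2.

2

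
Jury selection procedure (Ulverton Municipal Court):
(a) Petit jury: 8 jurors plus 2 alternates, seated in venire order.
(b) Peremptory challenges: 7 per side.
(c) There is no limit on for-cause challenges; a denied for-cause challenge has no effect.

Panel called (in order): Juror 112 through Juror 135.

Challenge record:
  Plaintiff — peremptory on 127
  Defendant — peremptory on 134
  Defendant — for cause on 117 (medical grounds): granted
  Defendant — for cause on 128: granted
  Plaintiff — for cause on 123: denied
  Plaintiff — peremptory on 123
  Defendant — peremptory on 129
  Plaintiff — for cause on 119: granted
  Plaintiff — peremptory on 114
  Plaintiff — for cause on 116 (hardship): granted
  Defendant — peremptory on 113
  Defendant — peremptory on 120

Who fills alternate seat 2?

Removed: #113, #114, #116, #117, #119, #120, #123, #127, #128, #129, #134.
Seating in order: seats 1–8 → #112, #115, #118, #121, #122, #124, #125, #126; alternates → #130, #131.
So alternate 2 is #131.

131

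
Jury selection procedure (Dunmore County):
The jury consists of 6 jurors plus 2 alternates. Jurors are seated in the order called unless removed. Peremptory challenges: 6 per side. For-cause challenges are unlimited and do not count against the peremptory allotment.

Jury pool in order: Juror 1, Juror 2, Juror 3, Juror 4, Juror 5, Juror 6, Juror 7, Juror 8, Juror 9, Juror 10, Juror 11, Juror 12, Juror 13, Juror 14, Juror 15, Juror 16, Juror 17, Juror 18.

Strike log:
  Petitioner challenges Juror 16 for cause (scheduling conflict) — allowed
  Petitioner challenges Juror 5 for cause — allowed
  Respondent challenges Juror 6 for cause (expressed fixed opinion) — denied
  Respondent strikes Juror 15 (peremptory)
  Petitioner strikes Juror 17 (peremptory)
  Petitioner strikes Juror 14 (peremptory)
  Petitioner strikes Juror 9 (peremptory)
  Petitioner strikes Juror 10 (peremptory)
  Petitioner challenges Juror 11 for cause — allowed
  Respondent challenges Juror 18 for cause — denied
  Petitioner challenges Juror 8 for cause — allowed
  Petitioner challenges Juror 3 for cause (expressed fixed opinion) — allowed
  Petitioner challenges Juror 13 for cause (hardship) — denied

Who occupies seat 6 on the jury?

Removed: #3, #5, #8, #9, #10, #11, #14, #15, #16, #17. (#6, #13, #18 stay — for-cause denied.)
Filling seats in venire order through position 6: #1, #2, #4, #6, #7, #12.
So seat 6 is #12.

12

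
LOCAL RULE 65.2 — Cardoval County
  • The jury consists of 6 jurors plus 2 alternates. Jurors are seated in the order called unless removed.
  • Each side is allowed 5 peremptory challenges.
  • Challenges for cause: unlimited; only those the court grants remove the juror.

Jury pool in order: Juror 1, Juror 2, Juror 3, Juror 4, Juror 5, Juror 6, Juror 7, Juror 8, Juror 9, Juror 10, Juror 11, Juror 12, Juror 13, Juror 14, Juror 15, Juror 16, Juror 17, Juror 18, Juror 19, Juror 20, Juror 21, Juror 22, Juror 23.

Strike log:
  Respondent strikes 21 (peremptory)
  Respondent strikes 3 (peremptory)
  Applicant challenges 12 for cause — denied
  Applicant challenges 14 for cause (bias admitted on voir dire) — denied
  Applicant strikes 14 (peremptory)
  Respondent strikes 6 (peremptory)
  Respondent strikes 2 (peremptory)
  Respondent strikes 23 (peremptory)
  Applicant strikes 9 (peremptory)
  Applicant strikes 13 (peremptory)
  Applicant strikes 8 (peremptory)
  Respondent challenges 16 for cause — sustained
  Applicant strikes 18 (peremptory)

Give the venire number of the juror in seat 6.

11

Removed: #2, #3, #6, #8, #9, #13, #14, #16, #18, #21, #23. (#12 stays — for-cause denied.)
Seating in order: seats 1–6 → #1, #4, #5, #7, #10, #11; alternates → #12, #15.
So seat 6 is #11.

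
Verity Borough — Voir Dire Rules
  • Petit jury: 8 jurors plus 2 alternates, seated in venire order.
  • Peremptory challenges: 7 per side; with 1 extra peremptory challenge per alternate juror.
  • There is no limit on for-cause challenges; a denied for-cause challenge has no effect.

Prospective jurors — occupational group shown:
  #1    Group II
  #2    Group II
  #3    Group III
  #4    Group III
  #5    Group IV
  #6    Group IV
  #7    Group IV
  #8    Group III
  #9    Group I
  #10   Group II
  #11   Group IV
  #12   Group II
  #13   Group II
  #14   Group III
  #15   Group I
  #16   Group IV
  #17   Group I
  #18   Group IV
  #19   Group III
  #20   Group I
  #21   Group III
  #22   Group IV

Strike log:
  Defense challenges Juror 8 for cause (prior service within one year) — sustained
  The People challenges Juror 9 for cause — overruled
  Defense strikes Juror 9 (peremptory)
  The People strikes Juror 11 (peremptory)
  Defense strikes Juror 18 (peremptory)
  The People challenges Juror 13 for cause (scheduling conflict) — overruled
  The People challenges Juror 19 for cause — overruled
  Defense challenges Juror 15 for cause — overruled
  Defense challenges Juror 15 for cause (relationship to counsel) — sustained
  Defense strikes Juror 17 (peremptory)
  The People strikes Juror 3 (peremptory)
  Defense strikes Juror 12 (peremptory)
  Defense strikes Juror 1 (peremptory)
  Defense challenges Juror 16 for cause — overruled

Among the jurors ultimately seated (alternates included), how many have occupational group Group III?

3

Removed: #1, #3, #8, #9, #11, #12, #15, #17, #18.
Seated (10 incl. alternates): #2, #4, #5, #6, #7, #10, #13, #14, #16, #19.
Of those, in Group III: #4, #14, #19 → 3.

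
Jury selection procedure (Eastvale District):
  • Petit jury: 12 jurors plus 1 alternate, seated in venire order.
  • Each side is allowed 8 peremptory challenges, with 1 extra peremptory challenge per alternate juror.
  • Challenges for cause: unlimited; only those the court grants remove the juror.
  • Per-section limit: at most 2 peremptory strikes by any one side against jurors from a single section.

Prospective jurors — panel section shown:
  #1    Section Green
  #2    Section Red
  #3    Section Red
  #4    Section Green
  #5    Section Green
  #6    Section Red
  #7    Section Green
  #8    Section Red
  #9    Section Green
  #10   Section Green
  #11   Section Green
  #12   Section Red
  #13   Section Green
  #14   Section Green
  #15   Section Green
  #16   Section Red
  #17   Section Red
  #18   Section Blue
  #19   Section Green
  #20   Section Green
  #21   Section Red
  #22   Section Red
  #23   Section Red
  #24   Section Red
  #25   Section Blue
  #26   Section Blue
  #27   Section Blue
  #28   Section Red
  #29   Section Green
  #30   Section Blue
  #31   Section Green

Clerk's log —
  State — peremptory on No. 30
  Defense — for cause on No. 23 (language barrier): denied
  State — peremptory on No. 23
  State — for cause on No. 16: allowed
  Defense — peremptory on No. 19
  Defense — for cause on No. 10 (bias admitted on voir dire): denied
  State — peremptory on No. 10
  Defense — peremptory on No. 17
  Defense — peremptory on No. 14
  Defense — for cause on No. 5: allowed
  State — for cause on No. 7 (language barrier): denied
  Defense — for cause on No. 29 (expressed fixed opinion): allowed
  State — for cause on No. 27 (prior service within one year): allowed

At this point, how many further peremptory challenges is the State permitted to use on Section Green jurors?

1

State peremptories so far: #30, #23, #10 — 3 of 9 used, 6 left overall.
Against Section Green: #10 — 1 used; per-section cap 2 leaves 1.
Binding limit: min(6, 1) = 1.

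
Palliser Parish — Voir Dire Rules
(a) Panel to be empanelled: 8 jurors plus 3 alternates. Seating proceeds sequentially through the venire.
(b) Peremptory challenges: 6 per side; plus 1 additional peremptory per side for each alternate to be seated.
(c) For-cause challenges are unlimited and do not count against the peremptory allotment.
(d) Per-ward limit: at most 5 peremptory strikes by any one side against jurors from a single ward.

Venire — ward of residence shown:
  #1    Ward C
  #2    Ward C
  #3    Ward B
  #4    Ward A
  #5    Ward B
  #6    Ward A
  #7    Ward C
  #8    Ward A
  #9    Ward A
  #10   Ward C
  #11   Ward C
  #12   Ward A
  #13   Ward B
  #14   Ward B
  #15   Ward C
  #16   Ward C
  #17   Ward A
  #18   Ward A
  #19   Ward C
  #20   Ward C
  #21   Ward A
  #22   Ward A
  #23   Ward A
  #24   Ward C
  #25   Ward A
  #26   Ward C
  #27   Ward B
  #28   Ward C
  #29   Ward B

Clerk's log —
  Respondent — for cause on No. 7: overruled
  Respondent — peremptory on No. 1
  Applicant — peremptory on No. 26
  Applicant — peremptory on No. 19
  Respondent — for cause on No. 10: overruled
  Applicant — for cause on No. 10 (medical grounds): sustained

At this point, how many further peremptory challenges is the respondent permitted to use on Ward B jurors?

5

Respondent peremptories so far: #1 — 1 of 9 used, 8 left overall.
Against Ward B: none yet — per-ward cap 5 leaves 5.
Binding limit: min(8, 5) = 5.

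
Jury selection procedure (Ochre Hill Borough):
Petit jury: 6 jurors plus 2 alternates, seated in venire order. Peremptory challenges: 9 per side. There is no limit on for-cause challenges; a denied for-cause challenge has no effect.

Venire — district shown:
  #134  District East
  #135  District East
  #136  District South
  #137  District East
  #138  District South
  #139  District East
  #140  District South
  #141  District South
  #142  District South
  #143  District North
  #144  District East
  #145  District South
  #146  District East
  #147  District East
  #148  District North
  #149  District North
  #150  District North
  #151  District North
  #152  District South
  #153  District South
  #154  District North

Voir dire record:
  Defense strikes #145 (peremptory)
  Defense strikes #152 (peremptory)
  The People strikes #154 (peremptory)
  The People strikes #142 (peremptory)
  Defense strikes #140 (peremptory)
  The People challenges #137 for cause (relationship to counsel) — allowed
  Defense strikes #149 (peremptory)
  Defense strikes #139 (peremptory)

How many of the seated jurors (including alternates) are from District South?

3

Removed: #137, #139, #140, #142, #145, #149, #152, #154.
Seated (8 incl. alternates): #134, #135, #136, #138, #141, #143, #144, #146.
Of those, in District South: #136, #138, #141 → 3.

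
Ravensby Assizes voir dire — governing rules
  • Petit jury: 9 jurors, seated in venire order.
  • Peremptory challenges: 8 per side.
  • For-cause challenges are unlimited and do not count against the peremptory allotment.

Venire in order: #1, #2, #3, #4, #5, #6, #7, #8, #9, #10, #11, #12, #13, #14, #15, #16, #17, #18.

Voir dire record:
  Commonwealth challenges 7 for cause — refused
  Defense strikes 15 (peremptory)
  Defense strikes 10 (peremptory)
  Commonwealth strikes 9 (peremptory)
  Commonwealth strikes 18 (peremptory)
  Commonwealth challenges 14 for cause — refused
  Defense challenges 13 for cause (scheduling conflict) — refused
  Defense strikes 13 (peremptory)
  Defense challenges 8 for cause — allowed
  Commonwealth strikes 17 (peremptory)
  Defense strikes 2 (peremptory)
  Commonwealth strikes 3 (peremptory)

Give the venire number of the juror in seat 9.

Removed: #2, #3, #8, #9, #10, #13, #15, #17, #18. (#7, #14 stay — for-cause denied.)
Seating in order: seats 1–9 → #1, #4, #5, #6, #7, #11, #12, #14, #16.
So seat 9 is #16.

16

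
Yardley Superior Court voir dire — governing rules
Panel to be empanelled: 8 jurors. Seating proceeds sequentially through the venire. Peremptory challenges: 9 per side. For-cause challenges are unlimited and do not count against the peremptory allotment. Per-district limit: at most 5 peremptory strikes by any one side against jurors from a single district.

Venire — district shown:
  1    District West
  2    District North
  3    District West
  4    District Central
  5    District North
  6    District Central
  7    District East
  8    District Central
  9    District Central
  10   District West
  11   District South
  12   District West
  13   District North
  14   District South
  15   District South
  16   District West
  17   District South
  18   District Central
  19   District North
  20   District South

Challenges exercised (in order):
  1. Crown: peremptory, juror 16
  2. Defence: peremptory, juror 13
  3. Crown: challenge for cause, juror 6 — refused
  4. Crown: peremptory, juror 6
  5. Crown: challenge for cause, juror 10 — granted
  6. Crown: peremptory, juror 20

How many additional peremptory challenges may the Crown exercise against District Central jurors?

4

Crown peremptories so far: #16, #6, #20 — 3 of 9 used, 6 left overall.
Against District Central: #6 — 1 used; per-district cap 5 leaves 4.
Binding limit: min(6, 4) = 4.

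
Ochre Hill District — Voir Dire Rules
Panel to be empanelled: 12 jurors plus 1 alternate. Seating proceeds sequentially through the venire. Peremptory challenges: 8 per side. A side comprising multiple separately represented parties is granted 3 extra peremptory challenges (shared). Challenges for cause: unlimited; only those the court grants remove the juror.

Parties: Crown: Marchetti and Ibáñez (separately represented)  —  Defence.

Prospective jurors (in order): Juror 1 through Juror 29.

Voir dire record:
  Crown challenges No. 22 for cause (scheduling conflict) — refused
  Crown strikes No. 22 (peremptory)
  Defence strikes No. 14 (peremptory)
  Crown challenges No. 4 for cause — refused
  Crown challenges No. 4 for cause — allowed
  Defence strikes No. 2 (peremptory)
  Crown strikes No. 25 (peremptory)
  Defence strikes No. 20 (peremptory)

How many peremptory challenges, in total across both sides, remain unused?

14

Crown allotment: 8 base + 3 multi-party = 11. Defence allotment: 8.
Crown peremptories used: #22, #25 — 2 (for-cause on #22, #4, #4 don't count).
Defence peremptories used: #14, #2, #20 — 3.
Remaining: (11 − 2) + (8 − 3) = 14.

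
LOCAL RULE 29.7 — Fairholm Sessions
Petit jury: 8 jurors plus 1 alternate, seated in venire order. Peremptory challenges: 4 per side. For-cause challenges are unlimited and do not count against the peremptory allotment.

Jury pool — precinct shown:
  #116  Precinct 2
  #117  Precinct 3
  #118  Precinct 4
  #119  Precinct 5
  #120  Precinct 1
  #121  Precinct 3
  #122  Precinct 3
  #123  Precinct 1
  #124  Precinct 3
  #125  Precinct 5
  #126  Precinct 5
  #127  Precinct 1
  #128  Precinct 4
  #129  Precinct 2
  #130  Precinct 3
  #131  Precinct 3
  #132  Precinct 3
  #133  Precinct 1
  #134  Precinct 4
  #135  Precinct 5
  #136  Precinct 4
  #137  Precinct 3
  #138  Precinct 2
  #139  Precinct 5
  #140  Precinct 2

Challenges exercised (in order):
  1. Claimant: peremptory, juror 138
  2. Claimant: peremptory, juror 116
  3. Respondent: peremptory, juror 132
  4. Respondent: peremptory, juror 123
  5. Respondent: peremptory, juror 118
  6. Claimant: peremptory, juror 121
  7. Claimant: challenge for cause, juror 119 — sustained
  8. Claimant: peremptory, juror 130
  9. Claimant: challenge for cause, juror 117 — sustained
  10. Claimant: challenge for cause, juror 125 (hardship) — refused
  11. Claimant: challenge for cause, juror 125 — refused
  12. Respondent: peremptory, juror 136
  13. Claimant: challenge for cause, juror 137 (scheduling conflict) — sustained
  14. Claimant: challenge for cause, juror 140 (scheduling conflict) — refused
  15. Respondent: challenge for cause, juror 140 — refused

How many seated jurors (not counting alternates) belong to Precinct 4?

Removed: #116, #117, #118, #119, #121, #123, #130, #132, #136, #137, #138.
Seated jurors 1–8: #120, #122, #124, #125, #126, #127, #128, #129 (alternates #131 not counted).
Of those, in Precinct 4: #128 → 1.

1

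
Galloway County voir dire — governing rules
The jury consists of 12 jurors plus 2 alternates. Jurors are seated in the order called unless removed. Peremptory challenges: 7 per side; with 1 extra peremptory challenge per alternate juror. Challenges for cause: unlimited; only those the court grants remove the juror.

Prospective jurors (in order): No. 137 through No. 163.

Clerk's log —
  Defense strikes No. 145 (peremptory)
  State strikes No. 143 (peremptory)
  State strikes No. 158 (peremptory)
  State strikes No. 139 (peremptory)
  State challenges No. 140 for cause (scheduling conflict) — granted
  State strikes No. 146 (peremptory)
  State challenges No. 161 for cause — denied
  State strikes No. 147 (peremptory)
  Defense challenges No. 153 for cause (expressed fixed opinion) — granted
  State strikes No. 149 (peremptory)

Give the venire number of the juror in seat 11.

Removed: #139, #140, #143, #145, #146, #147, #149, #153, #158. (#161 stays — for-cause denied.)
Seating in order: seats 1–12 → #137, #138, #141, #142, #144, #148, #150, #151, #152, #154, #155, #156; alternates → #157, #159.
So seat 11 is #155.

155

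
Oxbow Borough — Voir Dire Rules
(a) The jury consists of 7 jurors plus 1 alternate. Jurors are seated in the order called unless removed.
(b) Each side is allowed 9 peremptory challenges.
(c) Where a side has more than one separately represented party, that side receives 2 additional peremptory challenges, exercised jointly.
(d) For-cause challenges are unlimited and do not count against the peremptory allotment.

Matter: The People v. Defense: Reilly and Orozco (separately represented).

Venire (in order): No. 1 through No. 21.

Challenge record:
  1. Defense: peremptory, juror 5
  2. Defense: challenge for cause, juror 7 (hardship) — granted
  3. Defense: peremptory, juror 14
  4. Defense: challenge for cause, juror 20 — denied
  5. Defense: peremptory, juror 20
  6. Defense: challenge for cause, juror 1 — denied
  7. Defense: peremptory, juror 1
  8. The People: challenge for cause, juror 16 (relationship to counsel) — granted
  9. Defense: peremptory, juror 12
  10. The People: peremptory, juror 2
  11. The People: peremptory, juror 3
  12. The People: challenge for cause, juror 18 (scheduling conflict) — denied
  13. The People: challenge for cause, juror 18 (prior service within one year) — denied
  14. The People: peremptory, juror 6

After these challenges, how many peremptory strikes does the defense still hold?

6

Defense allotment: 9 base + 2 multi-party = 11.
Defense peremptories used: #5, #14, #20, #1, #12 — 5 (for-cause on #7, #20, #1 don't count).
Remaining: 11 − 5 = 6.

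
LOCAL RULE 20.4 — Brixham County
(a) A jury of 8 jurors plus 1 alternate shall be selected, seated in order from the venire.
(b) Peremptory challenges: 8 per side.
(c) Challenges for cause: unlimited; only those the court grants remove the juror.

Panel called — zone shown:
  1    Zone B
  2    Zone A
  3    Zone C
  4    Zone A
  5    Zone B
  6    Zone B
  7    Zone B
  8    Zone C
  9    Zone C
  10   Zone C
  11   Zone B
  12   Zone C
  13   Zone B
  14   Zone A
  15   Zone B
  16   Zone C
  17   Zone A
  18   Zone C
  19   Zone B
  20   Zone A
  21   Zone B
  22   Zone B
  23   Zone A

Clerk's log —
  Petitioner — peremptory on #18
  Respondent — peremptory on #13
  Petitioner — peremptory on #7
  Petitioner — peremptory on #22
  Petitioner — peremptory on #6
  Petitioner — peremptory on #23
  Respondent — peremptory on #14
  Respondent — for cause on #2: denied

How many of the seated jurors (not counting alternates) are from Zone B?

2

Removed: #6, #7, #13, #14, #18, #22, #23.
Seated jurors 1–8: #1, #2, #3, #4, #5, #8, #9, #10 (alternates #11 not counted).
Of those, in Zone B: #1, #5 → 2.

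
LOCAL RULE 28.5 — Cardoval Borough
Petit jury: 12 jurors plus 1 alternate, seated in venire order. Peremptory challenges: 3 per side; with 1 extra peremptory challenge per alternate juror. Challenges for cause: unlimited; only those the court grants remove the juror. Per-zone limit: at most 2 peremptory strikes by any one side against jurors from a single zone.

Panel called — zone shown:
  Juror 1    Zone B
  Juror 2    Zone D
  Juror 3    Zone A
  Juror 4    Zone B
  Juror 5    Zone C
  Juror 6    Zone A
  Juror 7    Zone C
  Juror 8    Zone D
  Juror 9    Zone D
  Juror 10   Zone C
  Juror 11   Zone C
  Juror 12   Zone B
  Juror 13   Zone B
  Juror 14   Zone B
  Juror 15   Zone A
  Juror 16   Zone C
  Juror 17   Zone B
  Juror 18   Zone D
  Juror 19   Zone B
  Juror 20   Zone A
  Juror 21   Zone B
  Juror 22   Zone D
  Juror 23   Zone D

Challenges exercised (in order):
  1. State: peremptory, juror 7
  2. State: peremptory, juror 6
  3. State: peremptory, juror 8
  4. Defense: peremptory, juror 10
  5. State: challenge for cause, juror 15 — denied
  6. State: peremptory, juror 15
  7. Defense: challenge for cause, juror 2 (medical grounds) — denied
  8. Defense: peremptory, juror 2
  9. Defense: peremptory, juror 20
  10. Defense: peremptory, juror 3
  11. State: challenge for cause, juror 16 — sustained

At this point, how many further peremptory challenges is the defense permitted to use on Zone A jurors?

Defense peremptories so far: #10, #2, #20, #3 — 4 of 4 used, 0 left overall.
Against Zone A: #20, #3 — 2 used; per-zone cap 2 leaves 0.
Binding limit: min(0, 0) = 0.

0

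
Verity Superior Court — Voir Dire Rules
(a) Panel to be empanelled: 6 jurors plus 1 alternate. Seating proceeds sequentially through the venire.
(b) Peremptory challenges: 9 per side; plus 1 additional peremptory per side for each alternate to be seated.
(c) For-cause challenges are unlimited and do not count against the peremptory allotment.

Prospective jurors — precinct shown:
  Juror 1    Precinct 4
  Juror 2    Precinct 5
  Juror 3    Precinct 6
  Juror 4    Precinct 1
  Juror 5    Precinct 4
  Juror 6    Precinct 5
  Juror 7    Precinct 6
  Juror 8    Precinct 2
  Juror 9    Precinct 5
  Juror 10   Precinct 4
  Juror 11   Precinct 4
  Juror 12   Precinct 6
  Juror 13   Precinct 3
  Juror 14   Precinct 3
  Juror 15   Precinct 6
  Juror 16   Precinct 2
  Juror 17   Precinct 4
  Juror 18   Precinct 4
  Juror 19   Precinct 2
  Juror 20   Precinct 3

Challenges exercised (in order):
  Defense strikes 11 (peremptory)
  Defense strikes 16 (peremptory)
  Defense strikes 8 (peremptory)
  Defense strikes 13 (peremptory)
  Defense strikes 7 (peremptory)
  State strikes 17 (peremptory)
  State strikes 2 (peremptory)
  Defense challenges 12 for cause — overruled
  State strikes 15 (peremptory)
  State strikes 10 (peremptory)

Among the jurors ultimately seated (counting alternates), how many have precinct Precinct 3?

0

Removed: #2, #7, #8, #10, #11, #13, #15, #16, #17.
Seated (7 incl. alternates): #1, #3, #4, #5, #6, #9, #12.
None of those are in Precinct 3 → 0.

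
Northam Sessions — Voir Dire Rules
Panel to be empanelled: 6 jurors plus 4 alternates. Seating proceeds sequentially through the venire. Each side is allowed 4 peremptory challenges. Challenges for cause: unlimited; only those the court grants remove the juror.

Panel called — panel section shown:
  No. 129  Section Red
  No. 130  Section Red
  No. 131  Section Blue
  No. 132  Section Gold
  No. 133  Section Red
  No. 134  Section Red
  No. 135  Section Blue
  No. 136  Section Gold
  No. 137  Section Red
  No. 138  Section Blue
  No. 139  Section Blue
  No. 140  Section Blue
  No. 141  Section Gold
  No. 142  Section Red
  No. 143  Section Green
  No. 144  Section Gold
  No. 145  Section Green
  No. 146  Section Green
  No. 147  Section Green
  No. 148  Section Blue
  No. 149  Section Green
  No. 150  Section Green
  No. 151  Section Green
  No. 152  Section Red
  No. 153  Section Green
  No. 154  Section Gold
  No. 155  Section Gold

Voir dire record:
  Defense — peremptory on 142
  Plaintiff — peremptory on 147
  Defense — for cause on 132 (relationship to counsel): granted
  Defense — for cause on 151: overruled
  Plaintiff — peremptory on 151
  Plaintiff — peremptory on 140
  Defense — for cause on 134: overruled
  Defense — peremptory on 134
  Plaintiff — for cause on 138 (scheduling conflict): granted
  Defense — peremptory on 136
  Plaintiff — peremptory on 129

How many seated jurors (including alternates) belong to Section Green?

Removed: #129, #132, #134, #136, #138, #140, #142, #147, #151.
Seated (10 incl. alternates): #130, #131, #133, #135, #137, #139, #141, #143, #144, #145.
Of those, in Section Green: #143, #145 → 2.

2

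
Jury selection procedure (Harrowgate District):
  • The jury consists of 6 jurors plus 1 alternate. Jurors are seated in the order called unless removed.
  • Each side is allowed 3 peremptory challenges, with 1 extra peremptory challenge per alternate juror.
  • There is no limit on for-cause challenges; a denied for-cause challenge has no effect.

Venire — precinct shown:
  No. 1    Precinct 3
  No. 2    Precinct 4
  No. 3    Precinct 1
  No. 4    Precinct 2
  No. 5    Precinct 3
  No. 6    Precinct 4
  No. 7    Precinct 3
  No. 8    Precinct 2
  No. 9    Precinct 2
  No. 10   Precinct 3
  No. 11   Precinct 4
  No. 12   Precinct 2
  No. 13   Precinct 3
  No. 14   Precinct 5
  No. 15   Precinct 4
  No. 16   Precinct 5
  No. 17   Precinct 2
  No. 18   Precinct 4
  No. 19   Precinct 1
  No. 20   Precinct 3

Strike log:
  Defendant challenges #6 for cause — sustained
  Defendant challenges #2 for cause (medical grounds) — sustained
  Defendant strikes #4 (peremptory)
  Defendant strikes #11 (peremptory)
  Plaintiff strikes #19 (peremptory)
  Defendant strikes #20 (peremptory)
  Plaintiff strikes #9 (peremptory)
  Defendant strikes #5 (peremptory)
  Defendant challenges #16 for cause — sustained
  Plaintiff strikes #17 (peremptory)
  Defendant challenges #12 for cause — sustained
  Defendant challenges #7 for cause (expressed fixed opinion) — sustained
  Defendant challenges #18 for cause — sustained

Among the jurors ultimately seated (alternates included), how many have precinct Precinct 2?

1

Removed: #2, #4, #5, #6, #7, #9, #11, #12, #16, #17, #18, #19, #20.
Seated (7 incl. alternates): #1, #3, #8, #10, #13, #14, #15.
Of those, in Precinct 2: #8 → 1.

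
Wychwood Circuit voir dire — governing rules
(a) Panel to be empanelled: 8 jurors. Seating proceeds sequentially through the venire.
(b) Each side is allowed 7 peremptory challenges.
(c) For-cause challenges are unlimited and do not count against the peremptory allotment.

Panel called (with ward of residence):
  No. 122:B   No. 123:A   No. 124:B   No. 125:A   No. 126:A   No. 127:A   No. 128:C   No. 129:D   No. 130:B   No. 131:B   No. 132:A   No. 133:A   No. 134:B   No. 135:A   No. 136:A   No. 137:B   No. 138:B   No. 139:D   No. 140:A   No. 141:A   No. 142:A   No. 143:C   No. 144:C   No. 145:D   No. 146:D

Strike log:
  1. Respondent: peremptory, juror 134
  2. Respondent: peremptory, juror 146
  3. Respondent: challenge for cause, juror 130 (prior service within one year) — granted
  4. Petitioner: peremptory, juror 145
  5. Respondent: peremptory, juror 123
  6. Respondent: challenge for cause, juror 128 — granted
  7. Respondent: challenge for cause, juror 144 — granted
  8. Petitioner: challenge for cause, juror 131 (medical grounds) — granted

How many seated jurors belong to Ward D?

Removed: #123, #128, #130, #131, #134, #144, #145, #146.
Seated jurors 1–8: #122, #124, #125, #126, #127, #129, #132, #133.
Of those, in Ward D: #129 → 1.

1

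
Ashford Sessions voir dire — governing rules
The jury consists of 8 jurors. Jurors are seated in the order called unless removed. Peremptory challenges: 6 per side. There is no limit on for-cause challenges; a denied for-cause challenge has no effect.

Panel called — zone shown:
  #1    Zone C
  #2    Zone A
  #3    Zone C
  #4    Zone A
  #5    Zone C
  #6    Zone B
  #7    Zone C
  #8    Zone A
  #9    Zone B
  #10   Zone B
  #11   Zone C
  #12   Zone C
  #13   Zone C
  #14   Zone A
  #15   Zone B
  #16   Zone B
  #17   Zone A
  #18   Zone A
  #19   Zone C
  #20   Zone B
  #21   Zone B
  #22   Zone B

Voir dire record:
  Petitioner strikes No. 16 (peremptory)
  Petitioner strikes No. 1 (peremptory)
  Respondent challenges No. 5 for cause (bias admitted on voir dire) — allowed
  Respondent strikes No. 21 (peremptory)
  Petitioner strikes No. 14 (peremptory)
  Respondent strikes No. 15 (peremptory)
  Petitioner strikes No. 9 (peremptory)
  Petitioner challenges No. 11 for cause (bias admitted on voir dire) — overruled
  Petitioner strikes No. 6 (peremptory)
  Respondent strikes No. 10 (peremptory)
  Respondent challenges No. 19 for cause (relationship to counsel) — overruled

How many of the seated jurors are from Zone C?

5

Removed: #1, #5, #6, #9, #10, #14, #15, #16, #21.
Seated jurors 1–8: #2, #3, #4, #7, #8, #11, #12, #13.
Of those, in Zone C: #3, #7, #11, #12, #13 → 5.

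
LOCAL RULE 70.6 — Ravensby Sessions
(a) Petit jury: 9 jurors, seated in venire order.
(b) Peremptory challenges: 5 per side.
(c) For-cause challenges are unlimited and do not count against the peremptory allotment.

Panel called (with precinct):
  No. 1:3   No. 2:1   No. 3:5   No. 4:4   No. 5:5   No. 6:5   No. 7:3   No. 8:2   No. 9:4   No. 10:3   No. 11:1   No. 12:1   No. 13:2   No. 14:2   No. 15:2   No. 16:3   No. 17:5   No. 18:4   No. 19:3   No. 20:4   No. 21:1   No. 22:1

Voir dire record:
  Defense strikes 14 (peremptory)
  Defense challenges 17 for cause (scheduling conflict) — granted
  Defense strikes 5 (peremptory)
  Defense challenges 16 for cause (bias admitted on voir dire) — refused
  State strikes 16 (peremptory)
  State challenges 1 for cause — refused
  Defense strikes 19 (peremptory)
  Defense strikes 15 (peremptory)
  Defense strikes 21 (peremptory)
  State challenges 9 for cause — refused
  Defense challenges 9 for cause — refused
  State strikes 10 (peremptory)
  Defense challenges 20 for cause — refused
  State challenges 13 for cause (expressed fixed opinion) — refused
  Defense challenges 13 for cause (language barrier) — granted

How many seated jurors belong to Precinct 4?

2

Removed: #5, #10, #13, #14, #15, #16, #17, #19, #21.
Seated jurors 1–9: #1, #2, #3, #4, #6, #7, #8, #9, #11.
Of those, in Precinct 4: #4, #9 → 2.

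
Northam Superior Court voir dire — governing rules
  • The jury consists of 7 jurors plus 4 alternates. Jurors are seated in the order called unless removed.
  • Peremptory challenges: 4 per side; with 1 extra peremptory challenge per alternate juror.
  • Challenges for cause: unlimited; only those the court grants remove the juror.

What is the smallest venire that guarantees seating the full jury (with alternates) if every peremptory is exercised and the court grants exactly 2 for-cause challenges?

Seats to fill: 7 + 4 alternates = 11.
Peremptories: 4 + 1×4 = 8 per side × 2 sides = 16.
For-cause removals: 2.
Minimum venire: 11 + 16 + 2 = 29.

29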